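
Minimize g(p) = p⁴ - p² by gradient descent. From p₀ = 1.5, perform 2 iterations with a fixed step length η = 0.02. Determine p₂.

1.16986488

g′(p) = 4p³ - 2p
Step 1: g′(1.5) = 10.5; p₁ = 1.5 − 0.02·10.5 = 1.29
Step 2: g′(1.29) = 6.006756; p₂ = 1.29 − 0.02·6.006756 = 1.16986488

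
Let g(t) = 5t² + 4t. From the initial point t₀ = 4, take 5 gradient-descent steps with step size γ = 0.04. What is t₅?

g′(t) = 10t + 4
Step 1: g′(4) = 44; t₁ = 4 − 0.04·44 = 2.24
Step 2: g′(2.24) = 26.4; t₂ = 2.24 − 0.04·26.4 = 1.184
Step 3: g′(1.184) = 15.84; t₃ = 1.184 − 0.04·15.84 = 0.5504
Step 4: g′(0.5504) = 9.504; t₄ = 0.5504 − 0.04·9.504 = 0.17024
Step 5: g′(0.17024) = 5.7024; t₅ = 0.17024 − 0.04·5.7024 = -0.057856

-0.057856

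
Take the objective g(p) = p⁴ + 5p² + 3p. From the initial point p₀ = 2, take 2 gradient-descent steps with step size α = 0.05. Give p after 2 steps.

g′(p) = 4p³ + 10p + 3
p₁ = 2 − 0.05·55 = -0.75
p₂ = -0.75 − 0.05·(-6.1875) = -0.440625

-0.440625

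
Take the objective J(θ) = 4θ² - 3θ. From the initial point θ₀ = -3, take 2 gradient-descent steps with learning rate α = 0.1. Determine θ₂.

J′(θ) = 8θ - 3
Step 1: J′(-3) = -27; θ₁ = -3 − 0.1·(-27) = -0.3
Step 2: J′(-0.3) = -5.4; θ₂ = -0.3 − 0.1·(-5.4) = 0.24

0.24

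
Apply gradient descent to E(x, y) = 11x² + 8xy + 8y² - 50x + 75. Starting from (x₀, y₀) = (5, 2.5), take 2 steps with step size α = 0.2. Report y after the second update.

47.3

∇E = (22x + 8y - 50, 8x + 16y)
Step 1: at (5, 2.5), ∇E = (80, 80) → (5, 2.5) − 0.2·(80, 80) = (-11, -13.5)
Step 2: at (-11, -13.5), ∇E = (-400, -304) → (-11, -13.5) − 0.2·(-400, -304) = (69, 47.3)
y = 47.3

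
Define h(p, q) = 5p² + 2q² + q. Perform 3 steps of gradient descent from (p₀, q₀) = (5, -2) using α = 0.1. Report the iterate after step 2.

(0, -0.88)

∇h = (10p, 4q + 1)
(p₁, q₁) = (5, -2) − 0.1·(50, -7) = (0, -1.3)
(p₂, q₂) = (0, -1.3) − 0.1·(0, -4.2) = (0, -0.88)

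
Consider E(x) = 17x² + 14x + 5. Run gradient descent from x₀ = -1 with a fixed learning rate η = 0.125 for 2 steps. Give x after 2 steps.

E′(x) = 34x + 14
x₁ = -1 − 0.125·(-20) = 1.5
x₂ = 1.5 − 0.125·65 = -6.625

-6.625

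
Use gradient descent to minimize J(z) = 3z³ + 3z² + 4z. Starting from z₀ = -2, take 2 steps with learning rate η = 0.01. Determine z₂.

-2.651056

J′(z) = 9z² + 6z + 4
Step 1: J′(-2) = 28; z₁ = -2 − 0.01·28 = -2.28
Step 2: J′(-2.28) = 37.1056; z₂ = -2.28 − 0.01·37.1056 = -2.651056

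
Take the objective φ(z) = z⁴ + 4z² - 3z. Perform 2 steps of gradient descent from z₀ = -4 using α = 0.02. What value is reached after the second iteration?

φ′(z) = 4z³ + 8z - 3
Step 1: φ′(-4) = -291; z₁ = -4 − 0.02·(-291) = 1.82
Step 2: φ′(1.82) = 35.674272; z₂ = 1.82 − 0.02·35.674272 = 1.10651456

1.10651456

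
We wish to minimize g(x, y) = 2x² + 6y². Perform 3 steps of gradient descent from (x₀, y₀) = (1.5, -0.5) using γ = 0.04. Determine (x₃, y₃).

∇g = (4x, 12y)
Step 1: at (1.5, -0.5), ∇g = (6, -6) → (1.5, -0.5) − 0.04·(6, -6) = (1.26, -0.26)
Step 2: at (1.26, -0.26), ∇g = (5.04, -3.12) → (1.26, -0.26) − 0.04·(5.04, -3.12) = (1.0584, -0.1352)
Step 3: at (1.0584, -0.1352), ∇g = (4.2336, -1.6224) → (1.0584, -0.1352) − 0.04·(4.2336, -1.6224) = (0.889056, -0.070304)

(0.889056, -0.070304)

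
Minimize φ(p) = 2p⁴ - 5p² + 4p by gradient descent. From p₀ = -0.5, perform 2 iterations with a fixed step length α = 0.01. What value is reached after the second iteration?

φ′(p) = 8p³ - 10p + 4
Step 1: φ′(-0.5) = 8; p₁ = -0.5 − 0.01·8 = -0.58
Step 2: φ′(-0.58) = 8.239104; p₂ = -0.58 − 0.01·8.239104 = -0.66239104

-0.66239104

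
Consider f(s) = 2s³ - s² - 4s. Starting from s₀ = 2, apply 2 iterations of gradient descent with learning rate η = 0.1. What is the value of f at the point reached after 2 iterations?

f′(s) = 6s² - 2s - 4
s₁ = 2 − 0.1·16 = 0.4
s₂ = 0.4 − 0.1·(-3.84) = 0.784
f(0.784) = -2.786875392

-2.786875392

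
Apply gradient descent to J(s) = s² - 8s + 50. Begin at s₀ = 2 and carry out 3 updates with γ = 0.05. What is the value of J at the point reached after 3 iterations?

36.125764

J′(s) = 2s - 8
s₁ = 2 − 0.05·(-4) = 2.2
s₂ = 2.2 − 0.05·(-3.6) = 2.38
s₃ = 2.38 − 0.05·(-3.24) = 2.542
J(2.542) = 36.125764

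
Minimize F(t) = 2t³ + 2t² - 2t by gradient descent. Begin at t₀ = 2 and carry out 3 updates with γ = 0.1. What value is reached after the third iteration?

F′(t) = 6t² + 4t - 2
Step 1: F′(2) = 30; t₁ = 2 − 0.1·30 = -1
Step 2: F′(-1) = 0; t₂ = -1 − 0.1·0 = -1
Step 3: F′(-1) = 0; t₃ = -1 − 0.1·0 = -1

-1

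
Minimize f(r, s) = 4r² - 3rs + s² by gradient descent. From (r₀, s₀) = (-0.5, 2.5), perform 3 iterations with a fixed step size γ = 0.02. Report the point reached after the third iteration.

∇f = (8r - 3s, -3r + 2s)
(r₁, s₁) = (-0.5, 2.5) − 0.02·(-11.5, 6.5) = (-0.27, 2.37)
(r₂, s₂) = (-0.27, 2.37) − 0.02·(-9.27, 5.55) = (-0.0846, 2.259)
(r₃, s₃) = (-0.0846, 2.259) − 0.02·(-7.4538, 4.7718) = (0.064476, 2.163564)

(0.064476, 2.163564)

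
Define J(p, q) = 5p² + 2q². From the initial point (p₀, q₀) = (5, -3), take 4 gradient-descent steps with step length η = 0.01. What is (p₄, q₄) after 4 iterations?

(3.2805, -2.54803968)

∇J = (10p, 4q)
Step 1: at (5, -3), ∇J = (50, -12) → (5, -3) − 0.01·(50, -12) = (4.5, -2.88)
Step 2: at (4.5, -2.88), ∇J = (45, -11.52) → (4.5, -2.88) − 0.01·(45, -11.52) = (4.05, -2.7648)
Step 3: at (4.05, -2.7648), ∇J = (40.5, -11.0592) → (4.05, -2.7648) − 0.01·(40.5, -11.0592) = (3.645, -2.654208)
Step 4: at (3.645, -2.654208), ∇J = (36.45, -10.616832) → (3.645, -2.654208) − 0.01·(36.45, -10.616832) = (3.2805, -2.54803968)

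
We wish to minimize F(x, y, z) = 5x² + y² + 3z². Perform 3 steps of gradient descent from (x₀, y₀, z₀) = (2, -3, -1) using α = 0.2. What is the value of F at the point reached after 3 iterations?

∇F = (10x, 2y, 6z)
Step 1: at (2, -3, -1), ∇F = (20, -6, -6) → (2, -3, -1) − 0.2·(20, -6, -6) = (-2, -1.8, 0.2)
Step 2: at (-2, -1.8, 0.2), ∇F = (-20, -3.6, 1.2) → (-2, -1.8, 0.2) − 0.2·(-20, -3.6, 1.2) = (2, -1.08, -0.04)
Step 3: at (2, -1.08, -0.04), ∇F = (20, -2.16, -0.24) → (2, -1.08, -0.04) − 0.2·(20, -2.16, -0.24) = (-2, -0.648, 0.008)
F(-2, -0.648, 0.008) = 20.420096

20.420096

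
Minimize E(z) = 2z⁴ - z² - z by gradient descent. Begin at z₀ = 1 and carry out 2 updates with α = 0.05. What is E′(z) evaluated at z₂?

0.405658203125

E′(z) = 8z³ - 2z - 1
z₁ = 1 − 0.05·5 = 0.75
z₂ = 0.75 − 0.05·0.875 = 0.70625
E′(z) at (0.70625) = 0.405658203125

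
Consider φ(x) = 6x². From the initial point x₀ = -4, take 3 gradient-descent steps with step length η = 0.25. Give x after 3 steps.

φ′(x) = 12x
x₁ = -4 − 0.25·(-48) = 8
x₂ = 8 − 0.25·96 = -16
x₃ = -16 − 0.25·(-192) = 32

32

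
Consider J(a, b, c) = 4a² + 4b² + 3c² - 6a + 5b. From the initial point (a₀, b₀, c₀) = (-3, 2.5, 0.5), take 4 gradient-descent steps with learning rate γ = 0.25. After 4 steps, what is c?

∇J = (8a - 6, 8b + 5, 6c)
(a₁, b₁, c₁) = (-3, 2.5, 0.5) − 0.25·(-30, 25, 3) = (4.5, -3.75, -0.25)
(a₂, b₂, c₂) = (4.5, -3.75, -0.25) − 0.25·(30, -25, -1.5) = (-3, 2.5, 0.125)
(a₃, b₃, c₃) = (-3, 2.5, 0.125) − 0.25·(-30, 25, 0.75) = (4.5, -3.75, -0.0625)
(a₄, b₄, c₄) = (4.5, -3.75, -0.0625) − 0.25·(30, -25, -0.375) = (-3, 2.5, 0.03125)
c = 0.03125

0.03125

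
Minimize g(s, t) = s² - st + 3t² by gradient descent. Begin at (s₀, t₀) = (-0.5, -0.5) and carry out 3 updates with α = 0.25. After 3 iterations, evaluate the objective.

∇g = (2s - t, -s + 6t)
Step 1: at (-0.5, -0.5), ∇g = (-0.5, -2.5) → (-0.5, -0.5) − 0.25·(-0.5, -2.5) = (-0.375, 0.125)
Step 2: at (-0.375, 0.125), ∇g = (-0.875, 1.125) → (-0.375, 0.125) − 0.25·(-0.875, 1.125) = (-0.15625, -0.15625)
Step 3: at (-0.15625, -0.15625), ∇g = (-0.15625, -0.78125) → (-0.15625, -0.15625) − 0.25·(-0.15625, -0.78125) = (-0.1171875, 0.0390625)
g(-0.1171875, 0.0390625) = 0.02288818359375

0.02288818359375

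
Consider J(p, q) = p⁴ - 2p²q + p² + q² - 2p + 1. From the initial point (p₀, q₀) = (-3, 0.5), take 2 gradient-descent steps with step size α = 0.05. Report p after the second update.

-0.1

∇J = (4p³ - 4pq + 2p - 2, -2p² + 2q)
(p₁, q₁) = (-3, 0.5) − 0.05·(-110, -17) = (2.5, 1.35)
(p₂, q₂) = (2.5, 1.35) − 0.05·(52, -9.8) = (-0.1, 1.84)
p = -0.1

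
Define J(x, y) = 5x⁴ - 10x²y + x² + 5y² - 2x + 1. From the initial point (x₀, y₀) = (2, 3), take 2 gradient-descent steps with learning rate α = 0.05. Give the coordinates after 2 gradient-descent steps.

∇J = (20x³ - 20xy + 2x - 2, -10x² + 10y)
Step 1: at (2, 3), ∇J = (42, -10) → (2, 3) − 0.05·(42, -10) = (-0.1, 3.5)
Step 2: at (-0.1, 3.5), ∇J = (4.78, 34.9) → (-0.1, 3.5) − 0.05·(4.78, 34.9) = (-0.339, 1.755)

(-0.339, 1.755)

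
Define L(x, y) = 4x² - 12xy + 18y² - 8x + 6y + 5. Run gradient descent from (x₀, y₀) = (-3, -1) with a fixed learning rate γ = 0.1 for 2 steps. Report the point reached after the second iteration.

(-1.32, 2.36)

∇L = (8x - 12y - 8, -12x + 36y + 6)
Step 1: at (-3, -1), ∇L = (-20, 6) → (-3, -1) − 0.1·(-20, 6) = (-1, -1.6)
Step 2: at (-1, -1.6), ∇L = (3.2, -39.6) → (-1, -1.6) − 0.1·(3.2, -39.6) = (-1.32, 2.36)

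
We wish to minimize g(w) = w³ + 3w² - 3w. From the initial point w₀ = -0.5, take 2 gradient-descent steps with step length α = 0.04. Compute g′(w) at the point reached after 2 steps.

-3.626326553808

g′(w) = 3w² + 6w - 3
w₁ = -0.5 − 0.04·(-5.25) = -0.29
w₂ = -0.29 − 0.04·(-4.4877) = -0.110492
g′(w) at (-0.110492) = -3.626326553808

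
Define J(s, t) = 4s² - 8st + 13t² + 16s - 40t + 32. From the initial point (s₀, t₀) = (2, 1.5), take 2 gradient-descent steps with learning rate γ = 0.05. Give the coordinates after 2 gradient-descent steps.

(0.74, 1.695)

∇J = (8s - 8t + 16, -8s + 26t - 40)
(s₁, t₁) = (2, 1.5) − 0.05·(20, -17) = (1, 2.35)
(s₂, t₂) = (1, 2.35) − 0.05·(5.2, 13.1) = (0.74, 1.695)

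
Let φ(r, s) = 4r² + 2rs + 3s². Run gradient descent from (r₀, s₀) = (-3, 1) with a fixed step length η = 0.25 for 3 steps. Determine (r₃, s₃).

(3.875, 2.375)

∇φ = (8r + 2s, 2r + 6s)
Step 1: at (-3, 1), ∇φ = (-22, 0) → (-3, 1) − 0.25·(-22, 0) = (2.5, 1)
Step 2: at (2.5, 1), ∇φ = (22, 11) → (2.5, 1) − 0.25·(22, 11) = (-3, -1.75)
Step 3: at (-3, -1.75), ∇φ = (-27.5, -16.5) → (-3, -1.75) − 0.25·(-27.5, -16.5) = (3.875, 2.375)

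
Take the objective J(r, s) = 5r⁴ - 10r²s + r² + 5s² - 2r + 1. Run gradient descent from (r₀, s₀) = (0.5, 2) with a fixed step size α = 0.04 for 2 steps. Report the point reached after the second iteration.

(0.9851008, 1.39504)

∇J = (20r³ - 20rs + 2r - 2, -10r² + 10s)
Step 1: at (0.5, 2), ∇J = (-18.5, 17.5) → (0.5, 2) − 0.04·(-18.5, 17.5) = (1.24, 1.3)
Step 2: at (1.24, 1.3), ∇J = (6.37248, -2.376) → (1.24, 1.3) − 0.04·(6.37248, -2.376) = (0.9851008, 1.39504)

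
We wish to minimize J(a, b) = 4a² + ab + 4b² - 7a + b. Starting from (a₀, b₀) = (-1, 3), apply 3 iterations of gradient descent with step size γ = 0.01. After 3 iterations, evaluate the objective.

∇J = (8a + b - 7, a + 8b + 1)
Step 1: at (-1, 3), ∇J = (-12, 24) → (-1, 3) − 0.01·(-12, 24) = (-0.88, 2.76)
Step 2: at (-0.88, 2.76), ∇J = (-11.28, 22.2) → (-0.88, 2.76) − 0.01·(-11.28, 22.2) = (-0.7672, 2.538)
Step 3: at (-0.7672, 2.538), ∇J = (-10.5996, 20.5368) → (-0.7672, 2.538) − 0.01·(-10.5996, 20.5368) = (-0.661204, 2.332632)
J(-0.661204, 2.332632) = 28.932165499232

28.932165499232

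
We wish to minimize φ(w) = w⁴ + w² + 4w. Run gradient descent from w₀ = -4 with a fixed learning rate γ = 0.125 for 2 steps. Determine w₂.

φ′(w) = 4w³ + 2w + 4
w₁ = -4 − 0.125·(-260) = 28.5
w₂ = 28.5 − 0.125·92657.5 = -11553.6875

-11553.6875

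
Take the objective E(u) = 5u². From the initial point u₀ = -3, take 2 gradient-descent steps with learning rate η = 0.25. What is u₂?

-6.75

E′(u) = 10u
u₁ = -3 − 0.25·(-30) = 4.5
u₂ = 4.5 − 0.25·45 = -6.75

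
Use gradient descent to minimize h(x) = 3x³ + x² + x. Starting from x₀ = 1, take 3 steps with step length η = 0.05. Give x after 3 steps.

0.1387102

h′(x) = 9x² + 2x + 1
Step 1: h′(1) = 12; x₁ = 1 − 0.05·12 = 0.4
Step 2: h′(0.4) = 3.24; x₂ = 0.4 − 0.05·3.24 = 0.238
Step 3: h′(0.238) = 1.985796; x₃ = 0.238 − 0.05·1.985796 = 0.1387102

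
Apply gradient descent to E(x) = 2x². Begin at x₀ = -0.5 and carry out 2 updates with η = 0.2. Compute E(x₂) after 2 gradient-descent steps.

E′(x) = 4x
x₁ = -0.5 − 0.2·(-2) = -0.1
x₂ = -0.1 − 0.2·(-0.4) = -0.02
E(-0.02) = 0.0008

0.0008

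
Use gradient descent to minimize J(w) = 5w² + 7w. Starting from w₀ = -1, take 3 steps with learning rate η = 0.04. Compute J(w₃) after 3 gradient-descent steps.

J′(w) = 10w + 7
w₁ = -1 − 0.04·(-3) = -0.88
w₂ = -0.88 − 0.04·(-1.8) = -0.808
w₃ = -0.808 − 0.04·(-1.08) = -0.7648
J(-0.7648) = -2.4290048

-2.4290048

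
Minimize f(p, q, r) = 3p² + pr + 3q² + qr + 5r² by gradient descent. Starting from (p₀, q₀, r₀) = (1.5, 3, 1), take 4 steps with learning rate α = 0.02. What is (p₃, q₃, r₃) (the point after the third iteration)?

∇f = (6p + r, 6q + r, p + q + 10r)
(p₁, q₁, r₁) = (1.5, 3, 1) − 0.02·(10, 19, 14.5) = (1.3, 2.62, 0.71)
(p₂, q₂, r₂) = (1.3, 2.62, 0.71) − 0.02·(8.51, 16.43, 11.02) = (1.1298, 2.2914, 0.4896)
(p₃, q₃, r₃) = (1.1298, 2.2914, 0.4896) − 0.02·(7.2684, 14.238, 8.3172) = (0.984432, 2.00664, 0.323256)

(0.984432, 2.00664, 0.323256)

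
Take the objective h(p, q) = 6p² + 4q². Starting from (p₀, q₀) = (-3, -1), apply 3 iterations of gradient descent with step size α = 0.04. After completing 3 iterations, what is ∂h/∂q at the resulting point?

∇h = (12p, 8q)
Step 1: at (-3, -1), ∇h = (-36, -8) → (-3, -1) − 0.04·(-36, -8) = (-1.56, -0.68)
Step 2: at (-1.56, -0.68), ∇h = (-18.72, -5.44) → (-1.56, -0.68) − 0.04·(-18.72, -5.44) = (-0.8112, -0.4624)
Step 3: at (-0.8112, -0.4624), ∇h = (-9.7344, -3.6992) → (-0.8112, -0.4624) − 0.04·(-9.7344, -3.6992) = (-0.421824, -0.314432)
∂h/∂q at (-0.421824, -0.314432) = -2.515456

-2.515456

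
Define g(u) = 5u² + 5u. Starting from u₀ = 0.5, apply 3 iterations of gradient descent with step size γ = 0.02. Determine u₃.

0.012

g′(u) = 10u + 5
Step 1: g′(0.5) = 10; u₁ = 0.5 − 0.02·10 = 0.3
Step 2: g′(0.3) = 8; u₂ = 0.3 − 0.02·8 = 0.14
Step 3: g′(0.14) = 6.4; u₃ = 0.14 − 0.02·6.4 = 0.012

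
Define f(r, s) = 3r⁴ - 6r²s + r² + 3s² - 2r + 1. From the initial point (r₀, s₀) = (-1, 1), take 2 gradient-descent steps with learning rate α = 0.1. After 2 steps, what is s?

0.616

∇f = (12r³ - 12rs + 2r - 2, -6r² + 6s)
Step 1: at (-1, 1), ∇f = (-4, 0) → (-1, 1) − 0.1·(-4, 0) = (-0.6, 1)
Step 2: at (-0.6, 1), ∇f = (1.408, 3.84) → (-0.6, 1) − 0.1·(1.408, 3.84) = (-0.7408, 0.616)
s = 0.616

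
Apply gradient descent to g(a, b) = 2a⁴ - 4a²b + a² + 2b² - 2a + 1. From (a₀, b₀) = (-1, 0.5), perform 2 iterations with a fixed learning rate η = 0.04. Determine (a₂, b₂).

∇g = (8a³ - 8ab + 2a - 2, -4a² + 4b)
(a₁, b₁) = (-1, 0.5) − 0.04·(-8, -2) = (-0.68, 0.58)
(a₂, b₂) = (-0.68, 0.58) − 0.04·(-2.720256, 0.4704) = (-0.57118976, 0.561184)

(-0.57118976, 0.561184)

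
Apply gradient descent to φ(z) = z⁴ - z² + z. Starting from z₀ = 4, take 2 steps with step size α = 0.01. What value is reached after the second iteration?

1.39248196

φ′(z) = 4z³ - 2z + 1
Step 1: φ′(4) = 249; z₁ = 4 − 0.01·249 = 1.51
Step 2: φ′(1.51) = 11.751804; z₂ = 1.51 − 0.01·11.751804 = 1.39248196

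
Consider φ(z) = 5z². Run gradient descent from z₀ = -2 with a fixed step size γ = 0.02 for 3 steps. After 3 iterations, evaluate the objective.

φ′(z) = 10z
Step 1: φ′(-2) = -20; z₁ = -2 − 0.02·(-20) = -1.6
Step 2: φ′(-1.6) = -16; z₂ = -1.6 − 0.02·(-16) = -1.28
Step 3: φ′(-1.28) = -12.8; z₃ = -1.28 − 0.02·(-12.8) = -1.024
φ(-1.024) = 5.24288

5.24288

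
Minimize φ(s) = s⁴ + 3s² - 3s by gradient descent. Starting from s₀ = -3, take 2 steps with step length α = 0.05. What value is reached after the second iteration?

φ′(s) = 4s³ + 6s - 3
s₁ = -3 − 0.05·(-129) = 3.45
s₂ = 3.45 − 0.05·181.9545 = -5.647725

-5.647725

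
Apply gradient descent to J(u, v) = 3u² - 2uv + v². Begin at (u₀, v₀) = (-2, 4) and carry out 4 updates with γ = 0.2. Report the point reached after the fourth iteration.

∇J = (6u - 2v, -2u + 2v)
Step 1: at (-2, 4), ∇J = (-20, 12) → (-2, 4) − 0.2·(-20, 12) = (2, 1.6)
Step 2: at (2, 1.6), ∇J = (8.8, -0.8) → (2, 1.6) − 0.2·(8.8, -0.8) = (0.24, 1.76)
Step 3: at (0.24, 1.76), ∇J = (-2.08, 3.04) → (0.24, 1.76) − 0.2·(-2.08, 3.04) = (0.656, 1.152)
Step 4: at (0.656, 1.152), ∇J = (1.632, 0.992) → (0.656, 1.152) − 0.2·(1.632, 0.992) = (0.3296, 0.9536)

(0.3296, 0.9536)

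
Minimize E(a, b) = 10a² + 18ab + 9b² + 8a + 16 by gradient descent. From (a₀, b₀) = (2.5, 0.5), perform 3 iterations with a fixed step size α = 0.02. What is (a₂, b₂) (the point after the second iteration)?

(0.7448, -0.7888)

∇E = (20a + 18b + 8, 18a + 18b)
(a₁, b₁) = (2.5, 0.5) − 0.02·(67, 54) = (1.16, -0.58)
(a₂, b₂) = (1.16, -0.58) − 0.02·(20.76, 10.44) = (0.7448, -0.7888)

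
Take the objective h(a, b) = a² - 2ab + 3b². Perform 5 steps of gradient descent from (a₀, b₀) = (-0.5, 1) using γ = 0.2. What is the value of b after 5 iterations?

-0.01472

∇h = (2a - 2b, -2a + 6b)
Step 1: at (-0.5, 1), ∇h = (-3, 7) → (-0.5, 1) − 0.2·(-3, 7) = (0.1, -0.4)
Step 2: at (0.1, -0.4), ∇h = (1, -2.6) → (0.1, -0.4) − 0.2·(1, -2.6) = (-0.1, 0.12)
Step 3: at (-0.1, 0.12), ∇h = (-0.44, 0.92) → (-0.1, 0.12) − 0.2·(-0.44, 0.92) = (-0.012, -0.064)
Step 4: at (-0.012, -0.064), ∇h = (0.104, -0.36) → (-0.012, -0.064) − 0.2·(0.104, -0.36) = (-0.0328, 0.008)
Step 5: at (-0.0328, 0.008), ∇h = (-0.0816, 0.1136) → (-0.0328, 0.008) − 0.2·(-0.0816, 0.1136) = (-0.01648, -0.01472)
b = -0.01472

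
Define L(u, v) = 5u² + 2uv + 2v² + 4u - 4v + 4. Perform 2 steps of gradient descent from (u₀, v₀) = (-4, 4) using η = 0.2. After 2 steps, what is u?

∇L = (10u + 2v + 4, 2u + 4v - 4)
(u₁, v₁) = (-4, 4) − 0.2·(-28, 4) = (1.6, 3.2)
(u₂, v₂) = (1.6, 3.2) − 0.2·(26.4, 12) = (-3.68, 0.8)
u = -3.68

-3.68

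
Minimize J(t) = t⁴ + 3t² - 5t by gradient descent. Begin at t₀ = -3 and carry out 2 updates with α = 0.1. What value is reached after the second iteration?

J′(t) = 4t³ + 6t - 5
Step 1: J′(-3) = -131; t₁ = -3 − 0.1·(-131) = 10.1
Step 2: J′(10.1) = 4176.804; t₂ = 10.1 − 0.1·4176.804 = -407.5804

-407.5804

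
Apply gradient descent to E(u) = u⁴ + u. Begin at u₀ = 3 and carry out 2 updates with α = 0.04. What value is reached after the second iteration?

E′(u) = 4u³ + 1
u₁ = 3 − 0.04·109 = -1.36
u₂ = -1.36 − 0.04·(-9.061824) = -0.99752704

-0.99752704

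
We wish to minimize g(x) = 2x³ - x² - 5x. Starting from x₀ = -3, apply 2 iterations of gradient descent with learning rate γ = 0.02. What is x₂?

g′(x) = 6x² - 2x - 5
x₁ = -3 − 0.02·55 = -4.1
x₂ = -4.1 − 0.02·104.06 = -6.1812

-6.1812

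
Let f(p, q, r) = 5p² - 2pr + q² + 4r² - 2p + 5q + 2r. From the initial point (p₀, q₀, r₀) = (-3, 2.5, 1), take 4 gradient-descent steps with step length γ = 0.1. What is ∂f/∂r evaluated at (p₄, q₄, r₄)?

-0.0352

∇f = (10p - 2r - 2, 2q + 5, -2p + 8r + 2)
Step 1: at (-3, 2.5, 1), ∇f = (-34, 10, 16) → (-3, 2.5, 1) − 0.1·(-34, 10, 16) = (0.4, 1.5, -0.6)
Step 2: at (0.4, 1.5, -0.6), ∇f = (3.2, 8, -3.6) → (0.4, 1.5, -0.6) − 0.1·(3.2, 8, -3.6) = (0.08, 0.7, -0.24)
Step 3: at (0.08, 0.7, -0.24), ∇f = (-0.72, 6.4, -0.08) → (0.08, 0.7, -0.24) − 0.1·(-0.72, 6.4, -0.08) = (0.152, 0.06, -0.232)
Step 4: at (0.152, 0.06, -0.232), ∇f = (-0.016, 5.12, -0.16) → (0.152, 0.06, -0.232) − 0.1·(-0.016, 5.12, -0.16) = (0.1536, -0.452, -0.216)
∂f/∂r at (0.1536, -0.452, -0.216) = -0.0352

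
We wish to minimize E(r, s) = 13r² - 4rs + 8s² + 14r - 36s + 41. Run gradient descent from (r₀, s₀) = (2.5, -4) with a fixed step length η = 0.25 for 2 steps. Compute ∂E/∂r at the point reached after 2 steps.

∇E = (26r - 4s + 14, -4r + 16s - 36)
Step 1: at (2.5, -4), ∇E = (95, -110) → (2.5, -4) − 0.25·(95, -110) = (-21.25, 23.5)
Step 2: at (-21.25, 23.5), ∇E = (-632.5, 425) → (-21.25, 23.5) − 0.25·(-632.5, 425) = (136.875, -82.75)
∂E/∂r at (136.875, -82.75) = 3903.75

3903.75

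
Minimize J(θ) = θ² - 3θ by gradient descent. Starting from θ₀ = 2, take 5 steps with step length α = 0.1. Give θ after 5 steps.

1.66384

J′(θ) = 2θ - 3
Step 1: J′(2) = 1; θ₁ = 2 − 0.1·1 = 1.9
Step 2: J′(1.9) = 0.8; θ₂ = 1.9 − 0.1·0.8 = 1.82
Step 3: J′(1.82) = 0.64; θ₃ = 1.82 − 0.1·0.64 = 1.756
Step 4: J′(1.756) = 0.512; θ₄ = 1.756 − 0.1·0.512 = 1.7048
Step 5: J′(1.7048) = 0.4096; θ₅ = 1.7048 − 0.1·0.4096 = 1.66384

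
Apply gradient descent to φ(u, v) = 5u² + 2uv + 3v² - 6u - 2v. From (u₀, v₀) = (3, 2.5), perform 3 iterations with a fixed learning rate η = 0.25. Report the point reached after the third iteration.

∇φ = (10u + 2v - 6, 2u + 6v - 2)
(u₁, v₁) = (3, 2.5) − 0.25·(29, 19) = (-4.25, -2.25)
(u₂, v₂) = (-4.25, -2.25) − 0.25·(-53, -24) = (9, 3.75)
(u₃, v₃) = (9, 3.75) − 0.25·(91.5, 38.5) = (-13.875, -5.875)

(-13.875, -5.875)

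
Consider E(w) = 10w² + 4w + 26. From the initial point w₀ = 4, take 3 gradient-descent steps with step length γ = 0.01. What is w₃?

1.9504

E′(w) = 20w + 4
Step 1: E′(4) = 84; w₁ = 4 − 0.01·84 = 3.16
Step 2: E′(3.16) = 67.2; w₂ = 3.16 − 0.01·67.2 = 2.488
Step 3: E′(2.488) = 53.76; w₃ = 2.488 − 0.01·53.76 = 1.9504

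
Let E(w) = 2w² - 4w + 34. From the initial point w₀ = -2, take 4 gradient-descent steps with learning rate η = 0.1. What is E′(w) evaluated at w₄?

-1.5552

E′(w) = 4w - 4
w₁ = -2 − 0.1·(-12) = -0.8
w₂ = -0.8 − 0.1·(-7.2) = -0.08
w₃ = -0.08 − 0.1·(-4.32) = 0.352
w₄ = 0.352 − 0.1·(-2.592) = 0.6112
E′(w) at (0.6112) = -1.5552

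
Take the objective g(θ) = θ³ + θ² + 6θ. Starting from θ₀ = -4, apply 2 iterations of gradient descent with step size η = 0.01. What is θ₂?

g′(θ) = 3θ² + 2θ + 6
θ₁ = -4 − 0.01·46 = -4.46
θ₂ = -4.46 − 0.01·56.7548 = -5.027548

-5.027548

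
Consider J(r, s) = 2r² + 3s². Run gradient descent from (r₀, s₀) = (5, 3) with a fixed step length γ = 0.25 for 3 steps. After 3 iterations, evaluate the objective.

0.421875

∇J = (4r, 6s)
Step 1: at (5, 3), ∇J = (20, 18) → (5, 3) − 0.25·(20, 18) = (0, -1.5)
Step 2: at (0, -1.5), ∇J = (0, -9) → (0, -1.5) − 0.25·(0, -9) = (0, 0.75)
Step 3: at (0, 0.75), ∇J = (0, 4.5) → (0, 0.75) − 0.25·(0, 4.5) = (0, -0.375)
J(0, -0.375) = 0.421875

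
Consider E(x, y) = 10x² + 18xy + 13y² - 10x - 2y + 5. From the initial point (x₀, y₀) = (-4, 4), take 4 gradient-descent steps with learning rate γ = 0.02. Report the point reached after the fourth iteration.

(-2.42459392, 2.3081344)

∇E = (20x + 18y - 10, 18x + 26y - 2)
Step 1: at (-4, 4), ∇E = (-18, 30) → (-4, 4) − 0.02·(-18, 30) = (-3.64, 3.4)
Step 2: at (-3.64, 3.4), ∇E = (-21.6, 20.88) → (-3.64, 3.4) − 0.02·(-21.6, 20.88) = (-3.208, 2.9824)
Step 3: at (-3.208, 2.9824), ∇E = (-20.4768, 17.7984) → (-3.208, 2.9824) − 0.02·(-20.4768, 17.7984) = (-2.798464, 2.626432)
Step 4: at (-2.798464, 2.626432), ∇E = (-18.693504, 15.91488) → (-2.798464, 2.626432) − 0.02·(-18.693504, 15.91488) = (-2.42459392, 2.3081344)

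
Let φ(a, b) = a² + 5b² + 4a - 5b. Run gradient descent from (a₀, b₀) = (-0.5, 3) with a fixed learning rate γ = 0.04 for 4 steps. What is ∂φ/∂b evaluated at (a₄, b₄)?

3.24

∇φ = (2a + 4, 10b - 5)
(a₁, b₁) = (-0.5, 3) − 0.04·(3, 25) = (-0.62, 2)
(a₂, b₂) = (-0.62, 2) − 0.04·(2.76, 15) = (-0.7304, 1.4)
(a₃, b₃) = (-0.7304, 1.4) − 0.04·(2.5392, 9) = (-0.831968, 1.04)
(a₄, b₄) = (-0.831968, 1.04) − 0.04·(2.336064, 5.4) = (-0.92541056, 0.824)
∂φ/∂b at (-0.92541056, 0.824) = 3.24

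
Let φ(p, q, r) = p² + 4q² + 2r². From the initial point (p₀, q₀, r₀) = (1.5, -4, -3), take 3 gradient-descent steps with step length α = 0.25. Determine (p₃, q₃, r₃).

∇φ = (2p, 8q, 4r)
(p₁, q₁, r₁) = (1.5, -4, -3) − 0.25·(3, -32, -12) = (0.75, 4, 0)
(p₂, q₂, r₂) = (0.75, 4, 0) − 0.25·(1.5, 32, 0) = (0.375, -4, 0)
(p₃, q₃, r₃) = (0.375, -4, 0) − 0.25·(0.75, -32, 0) = (0.1875, 4, 0)

(0.1875, 4, 0)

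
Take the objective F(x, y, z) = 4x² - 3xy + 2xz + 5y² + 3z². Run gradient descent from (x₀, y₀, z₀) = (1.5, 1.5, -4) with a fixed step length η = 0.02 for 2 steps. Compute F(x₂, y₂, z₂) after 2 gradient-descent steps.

∇F = (8x - 3y + 2z, -3x + 10y, 2x + 6z)
(x₁, y₁, z₁) = (1.5, 1.5, -4) − 0.02·(-0.5, 10.5, -21) = (1.51, 1.29, -3.58)
(x₂, y₂, z₂) = (1.51, 1.29, -3.58) − 0.02·(1.05, 8.37, -18.46) = (1.489, 1.1226, -3.2108)
F(1.489, 1.1226, -3.2108) = 31.52093112

31.52093112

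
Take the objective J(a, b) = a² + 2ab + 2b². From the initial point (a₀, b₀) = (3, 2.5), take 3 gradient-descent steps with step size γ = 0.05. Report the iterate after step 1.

∇J = (2a + 2b, 2a + 4b)
(a₁, b₁) = (3, 2.5) − 0.05·(11, 16) = (2.45, 1.7)

(2.45, 1.7)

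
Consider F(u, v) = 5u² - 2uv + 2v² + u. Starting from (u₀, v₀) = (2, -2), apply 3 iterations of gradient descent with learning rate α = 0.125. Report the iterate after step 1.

∇F = (10u - 2v + 1, -2u + 4v)
(u₁, v₁) = (2, -2) − 0.125·(25, -12) = (-1.125, -0.5)

(-1.125, -0.5)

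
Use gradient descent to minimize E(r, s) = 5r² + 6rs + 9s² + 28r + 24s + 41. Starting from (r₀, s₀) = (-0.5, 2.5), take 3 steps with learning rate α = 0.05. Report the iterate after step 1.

(-2.4, -0.8)

∇E = (10r + 6s + 28, 6r + 18s + 24)
Step 1: at (-0.5, 2.5), ∇E = (38, 66) → (-0.5, 2.5) − 0.05·(38, 66) = (-2.4, -0.8)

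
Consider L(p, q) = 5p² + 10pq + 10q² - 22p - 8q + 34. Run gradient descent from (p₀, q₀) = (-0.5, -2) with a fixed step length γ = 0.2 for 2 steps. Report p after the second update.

-21.7

∇L = (10p + 10q - 22, 10p + 20q - 8)
(p₁, q₁) = (-0.5, -2) − 0.2·(-47, -53) = (8.9, 8.6)
(p₂, q₂) = (8.9, 8.6) − 0.2·(153, 253) = (-21.7, -42)
p = -21.7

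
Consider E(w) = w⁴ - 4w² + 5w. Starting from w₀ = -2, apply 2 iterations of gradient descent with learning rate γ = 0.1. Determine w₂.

E′(w) = 4w³ - 8w + 5
w₁ = -2 − 0.1·(-11) = -0.9
w₂ = -0.9 − 0.1·9.284 = -1.8284

-1.8284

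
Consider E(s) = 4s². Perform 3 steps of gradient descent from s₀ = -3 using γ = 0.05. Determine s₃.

E′(s) = 8s
s₁ = -3 − 0.05·(-24) = -1.8
s₂ = -1.8 − 0.05·(-14.4) = -1.08
s₃ = -1.08 − 0.05·(-8.64) = -0.648

-0.648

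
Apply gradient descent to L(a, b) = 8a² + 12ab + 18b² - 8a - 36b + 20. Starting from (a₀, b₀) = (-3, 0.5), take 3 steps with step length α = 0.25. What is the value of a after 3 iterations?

∇L = (16a + 12b - 8, 12a + 36b - 36)
(a₁, b₁) = (-3, 0.5) − 0.25·(-50, -54) = (9.5, 14)
(a₂, b₂) = (9.5, 14) − 0.25·(312, 582) = (-68.5, -131.5)
(a₃, b₃) = (-68.5, -131.5) − 0.25·(-2682, -5592) = (602, 1266.5)
a = 602

602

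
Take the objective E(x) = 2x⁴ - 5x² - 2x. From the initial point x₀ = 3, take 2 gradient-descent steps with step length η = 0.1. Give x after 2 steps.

E′(x) = 8x³ - 10x - 2
Step 1: E′(3) = 184; x₁ = 3 − 0.1·184 = -15.4
Step 2: E′(-15.4) = -29066.112; x₂ = -15.4 − 0.1·(-29066.112) = 2891.2112

2891.2112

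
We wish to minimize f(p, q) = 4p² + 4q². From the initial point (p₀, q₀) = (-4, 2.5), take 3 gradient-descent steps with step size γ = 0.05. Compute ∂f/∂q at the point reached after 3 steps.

4.32

∇f = (8p, 8q)
(p₁, q₁) = (-4, 2.5) − 0.05·(-32, 20) = (-2.4, 1.5)
(p₂, q₂) = (-2.4, 1.5) − 0.05·(-19.2, 12) = (-1.44, 0.9)
(p₃, q₃) = (-1.44, 0.9) − 0.05·(-11.52, 7.2) = (-0.864, 0.54)
∂f/∂q at (-0.864, 0.54) = 4.32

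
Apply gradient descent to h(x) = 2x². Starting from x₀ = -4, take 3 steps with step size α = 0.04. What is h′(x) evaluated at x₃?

h′(x) = 4x
Step 1: h′(-4) = -16; x₁ = -4 − 0.04·(-16) = -3.36
Step 2: h′(-3.36) = -13.44; x₂ = -3.36 − 0.04·(-13.44) = -2.8224
Step 3: h′(-2.8224) = -11.2896; x₃ = -2.8224 − 0.04·(-11.2896) = -2.370816
h′(x) at (-2.370816) = -9.483264

-9.483264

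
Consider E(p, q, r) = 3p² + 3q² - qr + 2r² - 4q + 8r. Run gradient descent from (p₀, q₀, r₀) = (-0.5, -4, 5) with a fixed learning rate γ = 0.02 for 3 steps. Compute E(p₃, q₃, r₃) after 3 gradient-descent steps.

∇E = (6p, 6q - r - 4, -q + 4r + 8)
(p₁, q₁, r₁) = (-0.5, -4, 5) − 0.02·(-3, -33, 32) = (-0.44, -3.34, 4.36)
(p₂, q₂, r₂) = (-0.44, -3.34, 4.36) − 0.02·(-2.64, -28.4, 28.78) = (-0.3872, -2.772, 3.7844)
(p₃, q₃, r₃) = (-0.3872, -2.772, 3.7844) − 0.02·(-2.3232, -24.4164, 25.9096) = (-0.340736, -2.283672, 3.266208)
E(-0.340736, -2.283672, 3.266208) = 80.053305630144

80.053305630144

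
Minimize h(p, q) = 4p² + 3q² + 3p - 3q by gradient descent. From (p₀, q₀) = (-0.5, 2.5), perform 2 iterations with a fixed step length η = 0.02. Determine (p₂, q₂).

∇h = (8p + 3, 6q - 3)
Step 1: at (-0.5, 2.5), ∇h = (-1, 12) → (-0.5, 2.5) − 0.02·(-1, 12) = (-0.48, 2.26)
Step 2: at (-0.48, 2.26), ∇h = (-0.84, 10.56) → (-0.48, 2.26) − 0.02·(-0.84, 10.56) = (-0.4632, 2.0488)

(-0.4632, 2.0488)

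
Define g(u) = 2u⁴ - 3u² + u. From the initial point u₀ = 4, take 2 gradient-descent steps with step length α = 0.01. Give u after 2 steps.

g′(u) = 8u³ - 6u + 1
u₁ = 4 − 0.01·489 = -0.89
u₂ = -0.89 − 0.01·0.700248 = -0.89700248

-0.89700248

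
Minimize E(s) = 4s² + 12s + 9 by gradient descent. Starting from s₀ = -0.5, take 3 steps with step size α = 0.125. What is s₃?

E′(s) = 8s + 12
Step 1: E′(-0.5) = 8; s₁ = -0.5 − 0.125·8 = -1.5
Step 2: E′(-1.5) = 0; s₂ = -1.5 − 0.125·0 = -1.5
Step 3: E′(-1.5) = 0; s₃ = -1.5 − 0.125·0 = -1.5

-1.5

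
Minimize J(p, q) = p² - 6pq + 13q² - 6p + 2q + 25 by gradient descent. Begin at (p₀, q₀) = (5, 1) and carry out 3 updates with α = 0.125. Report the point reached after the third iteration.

(5.625, 2)

∇J = (2p - 6q - 6, -6p + 26q + 2)
(p₁, q₁) = (5, 1) − 0.125·(-2, -2) = (5.25, 1.25)
(p₂, q₂) = (5.25, 1.25) − 0.125·(-3, 3) = (5.625, 0.875)
(p₃, q₃) = (5.625, 0.875) − 0.125·(0, -9) = (5.625, 2)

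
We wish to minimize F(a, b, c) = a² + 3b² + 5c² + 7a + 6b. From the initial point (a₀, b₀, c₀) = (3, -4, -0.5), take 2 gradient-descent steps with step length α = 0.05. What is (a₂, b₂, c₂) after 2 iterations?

∇F = (2a + 7, 6b + 6, 10c)
(a₁, b₁, c₁) = (3, -4, -0.5) − 0.05·(13, -18, -5) = (2.35, -3.1, -0.25)
(a₂, b₂, c₂) = (2.35, -3.1, -0.25) − 0.05·(11.7, -12.6, -2.5) = (1.765, -2.47, -0.125)

(1.765, -2.47, -0.125)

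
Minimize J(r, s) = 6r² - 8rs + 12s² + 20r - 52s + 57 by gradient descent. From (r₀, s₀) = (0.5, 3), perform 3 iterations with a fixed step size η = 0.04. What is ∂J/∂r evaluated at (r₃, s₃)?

2.525824

∇J = (12r - 8s + 20, -8r + 24s - 52)
(r₁, s₁) = (0.5, 3) − 0.04·(2, 16) = (0.42, 2.36)
(r₂, s₂) = (0.42, 2.36) − 0.04·(6.16, 1.28) = (0.1736, 2.3088)
(r₃, s₃) = (0.1736, 2.3088) − 0.04·(3.6128, 2.0224) = (0.029088, 2.227904)
∂J/∂r at (0.029088, 2.227904) = 2.525824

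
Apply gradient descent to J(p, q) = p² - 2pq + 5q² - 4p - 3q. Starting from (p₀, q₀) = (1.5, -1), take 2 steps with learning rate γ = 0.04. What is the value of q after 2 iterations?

0.0208

∇J = (2p - 2q - 4, -2p + 10q - 3)
Step 1: at (1.5, -1), ∇J = (1, -16) → (1.5, -1) − 0.04·(1, -16) = (1.46, -0.36)
Step 2: at (1.46, -0.36), ∇J = (-0.36, -9.52) → (1.46, -0.36) − 0.04·(-0.36, -9.52) = (1.4744, 0.0208)
q = 0.0208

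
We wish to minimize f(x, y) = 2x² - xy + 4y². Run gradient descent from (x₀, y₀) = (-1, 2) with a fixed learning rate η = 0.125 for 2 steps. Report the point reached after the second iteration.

(-0.140625, -0.03125)

∇f = (4x - y, -x + 8y)
Step 1: at (-1, 2), ∇f = (-6, 17) → (-1, 2) − 0.125·(-6, 17) = (-0.25, -0.125)
Step 2: at (-0.25, -0.125), ∇f = (-0.875, -0.75) → (-0.25, -0.125) − 0.125·(-0.875, -0.75) = (-0.140625, -0.03125)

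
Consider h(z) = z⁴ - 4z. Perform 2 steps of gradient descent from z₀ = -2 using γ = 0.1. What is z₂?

h′(z) = 4z³ - 4
z₁ = -2 − 0.1·(-36) = 1.6
z₂ = 1.6 − 0.1·12.384 = 0.3616

0.3616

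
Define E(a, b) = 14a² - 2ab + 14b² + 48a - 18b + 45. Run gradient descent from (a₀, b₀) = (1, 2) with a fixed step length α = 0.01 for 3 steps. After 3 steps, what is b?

1.158896

∇E = (28a - 2b + 48, -2a + 28b - 18)
(a₁, b₁) = (1, 2) − 0.01·(72, 36) = (0.28, 1.64)
(a₂, b₂) = (0.28, 1.64) − 0.01·(52.56, 27.36) = (-0.2456, 1.3664)
(a₃, b₃) = (-0.2456, 1.3664) − 0.01·(38.3904, 20.7504) = (-0.629504, 1.158896)
b = 1.158896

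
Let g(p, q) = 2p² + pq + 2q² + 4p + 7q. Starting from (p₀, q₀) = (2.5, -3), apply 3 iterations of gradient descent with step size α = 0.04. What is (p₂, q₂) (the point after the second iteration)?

∇g = (4p + q + 4, p + 4q + 7)
(p₁, q₁) = (2.5, -3) − 0.04·(11, -2.5) = (2.06, -2.9)
(p₂, q₂) = (2.06, -2.9) − 0.04·(9.34, -2.54) = (1.6864, -2.7984)

(1.6864, -2.7984)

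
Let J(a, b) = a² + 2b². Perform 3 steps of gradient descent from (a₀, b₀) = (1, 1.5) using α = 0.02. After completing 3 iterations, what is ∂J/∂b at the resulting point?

∇J = (2a, 4b)
Step 1: at (1, 1.5), ∇J = (2, 6) → (1, 1.5) − 0.02·(2, 6) = (0.96, 1.38)
Step 2: at (0.96, 1.38), ∇J = (1.92, 5.52) → (0.96, 1.38) − 0.02·(1.92, 5.52) = (0.9216, 1.2696)
Step 3: at (0.9216, 1.2696), ∇J = (1.8432, 5.0784) → (0.9216, 1.2696) − 0.02·(1.8432, 5.0784) = (0.884736, 1.168032)
∂J/∂b at (0.884736, 1.168032) = 4.672128

4.672128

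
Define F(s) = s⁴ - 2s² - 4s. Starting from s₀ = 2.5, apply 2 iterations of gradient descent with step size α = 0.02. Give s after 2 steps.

1.44587384

F′(s) = 4s³ - 4s - 4
s₁ = 2.5 − 0.02·48.5 = 1.53
s₂ = 1.53 − 0.02·4.206308 = 1.44587384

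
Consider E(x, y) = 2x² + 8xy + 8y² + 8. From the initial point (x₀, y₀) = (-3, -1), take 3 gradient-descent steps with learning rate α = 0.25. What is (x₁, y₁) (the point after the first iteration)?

∇E = (4x + 8y, 8x + 16y)
Step 1: at (-3, -1), ∇E = (-20, -40) → (-3, -1) − 0.25·(-20, -40) = (2, 9)

(2, 9)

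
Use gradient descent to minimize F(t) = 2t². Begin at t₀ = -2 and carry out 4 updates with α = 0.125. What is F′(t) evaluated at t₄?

F′(t) = 4t
Step 1: F′(-2) = -8; t₁ = -2 − 0.125·(-8) = -1
Step 2: F′(-1) = -4; t₂ = -1 − 0.125·(-4) = -0.5
Step 3: F′(-0.5) = -2; t₃ = -0.5 − 0.125·(-2) = -0.25
Step 4: F′(-0.25) = -1; t₄ = -0.25 − 0.125·(-1) = -0.125
F′(t) at (-0.125) = -0.5

-0.5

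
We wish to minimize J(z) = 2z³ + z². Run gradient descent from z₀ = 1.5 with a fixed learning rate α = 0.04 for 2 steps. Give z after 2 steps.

0.603456

J′(z) = 6z² + 2z
z₁ = 1.5 − 0.04·16.5 = 0.84
z₂ = 0.84 − 0.04·5.9136 = 0.603456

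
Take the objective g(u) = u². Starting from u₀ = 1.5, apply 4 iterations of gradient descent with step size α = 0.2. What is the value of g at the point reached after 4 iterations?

0.03779136

g′(u) = 2u
Step 1: g′(1.5) = 3; u₁ = 1.5 − 0.2·3 = 0.9
Step 2: g′(0.9) = 1.8; u₂ = 0.9 − 0.2·1.8 = 0.54
Step 3: g′(0.54) = 1.08; u₃ = 0.54 − 0.2·1.08 = 0.324
Step 4: g′(0.324) = 0.648; u₄ = 0.324 − 0.2·0.648 = 0.1944
g(0.1944) = 0.03779136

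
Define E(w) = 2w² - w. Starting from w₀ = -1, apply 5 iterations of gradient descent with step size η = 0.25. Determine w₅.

0.25

E′(w) = 4w - 1
w₁ = -1 − 0.25·(-5) = 0.25
w₂ = 0.25 − 0.25·0 = 0.25
w₃ = 0.25 − 0.25·0 = 0.25
w₄ = 0.25 − 0.25·0 = 0.25
w₅ = 0.25 − 0.25·0 = 0.25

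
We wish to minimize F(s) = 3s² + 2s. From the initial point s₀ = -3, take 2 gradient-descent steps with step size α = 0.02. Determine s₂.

F′(s) = 6s + 2
Step 1: F′(-3) = -16; s₁ = -3 − 0.02·(-16) = -2.68
Step 2: F′(-2.68) = -14.08; s₂ = -2.68 − 0.02·(-14.08) = -2.3984

-2.3984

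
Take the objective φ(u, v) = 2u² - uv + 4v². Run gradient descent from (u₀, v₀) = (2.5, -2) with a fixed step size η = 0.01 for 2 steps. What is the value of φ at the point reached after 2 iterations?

24.843574345

∇φ = (4u - v, -u + 8v)
(u₁, v₁) = (2.5, -2) − 0.01·(12, -18.5) = (2.38, -1.815)
(u₂, v₂) = (2.38, -1.815) − 0.01·(11.335, -16.9) = (2.26665, -1.646)
φ(2.26665, -1.646) = 24.843574345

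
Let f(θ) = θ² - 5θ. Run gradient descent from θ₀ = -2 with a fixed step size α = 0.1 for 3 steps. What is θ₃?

f′(θ) = 2θ - 5
θ₁ = -2 − 0.1·(-9) = -1.1
θ₂ = -1.1 − 0.1·(-7.2) = -0.38
θ₃ = -0.38 − 0.1·(-5.76) = 0.196

0.196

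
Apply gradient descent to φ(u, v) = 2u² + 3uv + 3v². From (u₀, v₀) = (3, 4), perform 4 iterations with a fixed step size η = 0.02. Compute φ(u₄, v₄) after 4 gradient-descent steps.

24.516462348192

∇φ = (4u + 3v, 3u + 6v)
(u₁, v₁) = (3, 4) − 0.02·(24, 33) = (2.52, 3.34)
(u₂, v₂) = (2.52, 3.34) − 0.02·(20.1, 27.6) = (2.118, 2.788)
(u₃, v₃) = (2.118, 2.788) − 0.02·(16.836, 23.082) = (1.78128, 2.32636)
(u₄, v₄) = (1.78128, 2.32636) − 0.02·(14.1042, 19.302) = (1.499196, 1.94032)
φ(1.499196, 1.94032) = 24.516462348192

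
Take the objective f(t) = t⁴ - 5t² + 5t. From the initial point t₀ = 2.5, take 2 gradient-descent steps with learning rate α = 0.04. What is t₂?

f′(t) = 4t³ - 10t + 5
t₁ = 2.5 − 0.04·42.5 = 0.8
t₂ = 0.8 − 0.04·(-0.952) = 0.83808

0.83808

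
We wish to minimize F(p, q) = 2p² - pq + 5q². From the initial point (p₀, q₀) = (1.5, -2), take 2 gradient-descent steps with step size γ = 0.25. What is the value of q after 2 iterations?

-5.1875

∇F = (4p - q, -p + 10q)
Step 1: at (1.5, -2), ∇F = (8, -21.5) → (1.5, -2) − 0.25·(8, -21.5) = (-0.5, 3.375)
Step 2: at (-0.5, 3.375), ∇F = (-5.375, 34.25) → (-0.5, 3.375) − 0.25·(-5.375, 34.25) = (0.84375, -5.1875)
q = -5.1875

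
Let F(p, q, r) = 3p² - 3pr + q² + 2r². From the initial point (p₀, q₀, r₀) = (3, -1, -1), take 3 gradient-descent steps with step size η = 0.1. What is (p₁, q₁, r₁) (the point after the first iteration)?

(0.9, -0.8, 0.3)

∇F = (6p - 3r, 2q, -3p + 4r)
(p₁, q₁, r₁) = (3, -1, -1) − 0.1·(21, -2, -13) = (0.9, -0.8, 0.3)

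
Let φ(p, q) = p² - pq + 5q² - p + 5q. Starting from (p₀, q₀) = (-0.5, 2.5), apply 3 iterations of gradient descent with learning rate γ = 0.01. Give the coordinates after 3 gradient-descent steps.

(-0.3764615, 1.6747155)

∇φ = (2p - q - 1, -p + 10q + 5)
(p₁, q₁) = (-0.5, 2.5) − 0.01·(-4.5, 30.5) = (-0.455, 2.195)
(p₂, q₂) = (-0.455, 2.195) − 0.01·(-4.105, 27.405) = (-0.41395, 1.92095)
(p₃, q₃) = (-0.41395, 1.92095) − 0.01·(-3.74885, 24.62345) = (-0.3764615, 1.6747155)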